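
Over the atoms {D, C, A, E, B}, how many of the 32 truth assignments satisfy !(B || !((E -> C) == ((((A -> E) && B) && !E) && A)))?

Initial set: {!(B || !((E -> C) == ((((A -> E) && B) && !E) && A)))}.
!(B || !((E -> C) == ((((A -> E) && B) && !E) && A))): α-rule — add !B, !!((E -> C) == ((((A -> E) && B) && !E) && A)).
!!((E -> C) == ((((A -> E) && B) && !E) && A)): β-rule — branch into (E -> C), ((((A -> E) && B) && !E) && A)  //  !(E -> C), !((((A -> E) && B) && !E) && A).
  branch 1 (add (E -> C), ((((A -> E) && B) && !E) && A)):
    ((((A -> E) && B) && !E) && A): α-rule — add (((A -> E) && B) && !E), A.
    (((A -> E) && B) && !E): α-rule — add ((A -> E) && B), !E.
    ((A -> E) && B): α-rule — add (A -> E), B.
    × closes — contains both B and !B.
  branch 2 (add !(E -> C), !((((A -> E) && B) && !E) && A)):
    !(E -> C): α-rule — add E, !C.
    !((((A -> E) && B) && !E) && A): β-rule — branch into !(((A -> E) && B) && !E)  //  !A.
      branch 2.1 (add !(((A -> E) && B) && !E)):
        !(((A -> E) && B) && !E): β-rule — branch into !((A -> E) && B)  //  !!E.
          branch 2.1.1 (add !((A -> E) && B)):
            !((A -> E) && B): β-rule — branch into !(A -> E)  //  !B.
              branch 2.1.1.1 (add !(A -> E)):
                !(A -> E): α-rule — add A, !E.
                × closes — contains both E and !E.
              branch 2.1.1.2 (add !B):
                ○ open, literals {B=false, C=false, E=true}.
          branch 2.1.2 (add !!E):
            ○ open, literals {B=false, C=false, E=true}.
      branch 2.2 (add !A):
        ○ open, literals {A=false, B=false, C=false, E=true}.
2 branches closed, 3 open.
Each open branch fixes some atoms; the unmentioned ones are free. Counting distinct full assignments: branch {B=false, C=false, E=true} (D, A) contributes 4 new; branch {B=false, C=false, E=true} (D, A) contributes 0 new; branch {A=false, B=false, C=false, E=true} (D) contributes 0 new. Total: 4.

4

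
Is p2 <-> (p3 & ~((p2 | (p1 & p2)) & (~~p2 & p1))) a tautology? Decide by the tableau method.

Assume the negation and expand:
Initial set: {~(p2 <-> (p3 & ~((p2 | (p1 & p2)) & (~~p2 & p1))))}.
~(p2 <-> (p3 & ~((p2 | (p1 & p2)) & (~~p2 & p1)))): β-rule — branch into p2, ~(p3 & ~((p2 | (p1 & p2)) & (~~p2 & p1)))  //  ~p2, (p3 & ~((p2 | (p1 & p2)) & (~~p2 & p1))).
  branch 1 (add p2, ~(p3 & ~((p2 | (p1 & p2)) & (~~p2 & p1)))):
    ~(p3 & ~((p2 | (p1 & p2)) & (~~p2 & p1))): β-rule — branch into ~p3  //  ~~((p2 | (p1 & p2)) & (~~p2 & p1)).
      branch 1.1 (add ~p3):
        ○ open, literals {p2=true, p3=false}.
      branch 1.2 (add ~~((p2 | (p1 & p2)) & (~~p2 & p1))):
        ~~((p2 | (p1 & p2)) & (~~p2 & p1)): α-rule — add (p2 | (p1 & p2)), (~~p2 & p1).
        (~~p2 & p1): α-rule — add ~~p2, p1.
        ~~p2: drop double negation, giving p2.
        (p2 | (p1 & p2)): β-rule — branch into p2  //  (p1 & p2).
          branch 1.2.1 (add p2):
            ○ open, literals {p1=true, p2=true}.
          branch 1.2.2 (add (p1 & p2)):
            (p1 & p2): α-rule — add p1, p2.
            ○ open, literals {p1=true, p2=true}.
  branch 2 (add ~p2, (p3 & ~((p2 | (p1 & p2)) & (~~p2 & p1)))):
    (p3 & ~((p2 | (p1 & p2)) & (~~p2 & p1))): α-rule — add p3, ~((p2 | (p1 & p2)) & (~~p2 & p1)).
    ~((p2 | (p1 & p2)) & (~~p2 & p1)): β-rule — branch into ~(p2 | (p1 & p2))  //  ~(~~p2 & p1).
      branch 2.1 (add ~(p2 | (p1 & p2))):
        ~(p2 | (p1 & p2)): α-rule — add ~p2, ~(p1 & p2).
        ~(p1 & p2): β-rule — branch into ~p1  //  ~p2.
          branch 2.1.1 (add ~p1):
            ○ open, literals {p1=false, p2=false, p3=true}.
          branch 2.1.2 (add ~p2):
            ○ open, literals {p2=false, p3=true}.
      branch 2.2 (add ~(~~p2 & p1)):
        ~(~~p2 & p1): β-rule — branch into ~~~p2  //  ~p1.
          branch 2.2.1 (add ~~~p2):
            ~~~p2: drop double negation, giving ~p2.
            ○ open, literals {p2=false, p3=true}.
          branch 2.2.2 (add ~p1):
            ○ open, literals {p1=false, p2=false, p3=true}.
0 branches closed, 7 open.
An open branch gives a countermodel: p2=true, p3=false (unmentioned atoms arbitrary); under it the original formula is false.

Not valid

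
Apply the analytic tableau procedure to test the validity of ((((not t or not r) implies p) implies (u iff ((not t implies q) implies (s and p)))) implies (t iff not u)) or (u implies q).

Assume the negation and expand:
Initial set: {not (((((not t or not r) implies p) implies (u iff ((not t implies q) implies (s and p)))) implies (t iff not u)) or (u implies q))}.
not (((((not t or not r) implies p) implies (u iff ((not t implies q) implies (s and p)))) implies (t iff not u)) or (u implies q)): α-rule — add not ((((not t or not r) implies p) implies (u iff ((not t implies q) implies (s and p)))) implies (t iff not u)), not (u implies q).
not ((((not t or not r) implies p) implies (u iff ((not t implies q) implies (s and p)))) implies (t iff not u)): α-rule — add (((not t or not r) implies p) implies (u iff ((not t implies q) implies (s and p)))), not (t iff not u).
not (u implies q): α-rule — add u, not q.
(((not t or not r) implies p) implies (u iff ((not t implies q) implies (s and p)))): β-rule — branch into not ((not t or not r) implies p)  //  (u iff ((not t implies q) implies (s and p))).
  branch 1 (add not ((not t or not r) implies p)):
    not ((not t or not r) implies p): α-rule — add (not t or not r), not p.
    not (t iff not u): β-rule — branch into t, not not u  //  not t, not u.
      branch 1.1 (add t, not not u):
        (not t or not r): β-rule — branch into not t  //  not r.
          branch 1.1.1 (add not t):
            × closes — contains both t and not t.
          branch 1.1.2 (add not r):
            ○ open, literals {p=0, q=0, r=0, t=1, u=1}.
      branch 1.2 (add not t, not u):
        × closes — contains both u and not u.
  branch 2 (add (u iff ((not t implies q) implies (s and p)))):
    not (t iff not u): β-rule — branch into t, not not u  //  not t, not u.
      branch 2.1 (add t, not not u):
        (u iff ((not t implies q) implies (s and p))): β-rule — branch into u, ((not t implies q) implies (s and p))  //  not u, not ((not t implies q) implies (s and p)).
          branch 2.1.1 (add u, ((not t implies q) implies (s and p))):
            ((not t implies q) implies (s and p)): β-rule — branch into not (not t implies q)  //  (s and p).
              branch 2.1.1.1 (add not (not t implies q)):
                not (not t implies q): α-rule — add not t, not q.
                × closes — contains both t and not t.
              branch 2.1.1.2 (add (s and p)):
                (s and p): α-rule — add s, p.
                ○ open, literals {p=1, q=0, s=1, t=1, u=1}.
          branch 2.1.2 (add not u, not ((not t implies q) implies (s and p))):
            × closes — contains both u and not u.
      branch 2.2 (add not t, not u):
        × closes — contains both u and not u.
5 branches closed, 2 open.
An open branch gives a countermodel: p=0, q=0, r=0, t=1, u=1 (unmentioned atoms arbitrary); under it the original formula is false.

Not valid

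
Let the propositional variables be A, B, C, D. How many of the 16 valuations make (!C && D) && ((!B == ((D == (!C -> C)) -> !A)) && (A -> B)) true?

Initial set: {T ((!C && D) && ((!B == ((D == (!C -> C)) -> !A)) && (A -> B)))}.
T ((!C && D) && ((!B == ((D == (!C -> C)) -> !A)) && (A -> B))): α-rule — add T (!C && D), T ((!B == ((D == (!C -> C)) -> !A)) && (A -> B)).
T (!C && D): α-rule — add T !C, T D.
T ((!B == ((D == (!C -> C)) -> !A)) && (A -> B)): α-rule — add T (!B == ((D == (!C -> C)) -> !A)), T (A -> B).
T (!B == ((D == (!C -> C)) -> !A)): β-rule — branch into T !B, T ((D == (!C -> C)) -> !A)  //  F !B, F ((D == (!C -> C)) -> !A).
  branch 1 (add T !B, T ((D == (!C -> C)) -> !A)):
    T (A -> B): β-rule — branch into F A  //  T B.
      branch 1.1 (add F A):
        T ((D == (!C -> C)) -> !A): β-rule — branch into F (D == (!C -> C))  //  T !A.
          branch 1.1.1 (add F (D == (!C -> C))):
            F (D == (!C -> C)): β-rule — branch into T D, F (!C -> C)  //  F D, T (!C -> C).
              branch 1.1.1.1 (add T D, F (!C -> C)):
                F (!C -> C): α-rule — add T !C, F C.
                ○ open, literals {A=F, B=F, C=F, D=T}.
              branch 1.1.1.2 (add F D, T (!C -> C)):
                × closes — contains both D and !D.
          branch 1.1.2 (add T !A):
            ○ open, literals {A=F, B=F, C=F, D=T}.
      branch 1.2 (add T B):
        × closes — contains both B and !B.
  branch 2 (add F !B, F ((D == (!C -> C)) -> !A)):
    F ((D == (!C -> C)) -> !A): α-rule — add T (D == (!C -> C)), F !A.
    T (A -> B): β-rule — branch into F A  //  T B.
      branch 2.1 (add F A):
        × closes — contains both A and !A.
      branch 2.2 (add T B):
        T (D == (!C -> C)): β-rule — branch into T D, T (!C -> C)  //  F D, F (!C -> C).
          branch 2.2.1 (add T D, T (!C -> C)):
            T (!C -> C): β-rule — branch into F !C  //  T C.
              branch 2.2.1.1 (add F !C):
                × closes — contains both C and !C.
              branch 2.2.1.2 (add T C):
                × closes — contains both C and !C.
          branch 2.2.2 (add F D, F (!C -> C)):
            × closes — contains both D and !D.
6 branches closed, 2 open.
Each open branch fixes some atoms; the unmentioned ones are free. Counting distinct full assignments: branch {A=F, B=F, C=F, D=T} (none free) contributes 1 new; branch {A=F, B=F, C=F, D=T} (none free) contributes 0 new. Total: 1.

1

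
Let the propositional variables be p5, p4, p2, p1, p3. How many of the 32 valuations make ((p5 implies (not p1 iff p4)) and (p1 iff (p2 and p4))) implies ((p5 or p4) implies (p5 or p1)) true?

Initial set: {(((p5 implies (not p1 iff p4)) and (p1 iff (p2 and p4))) implies ((p5 or p4) implies (p5 or p1)))}.
(((p5 implies (not p1 iff p4)) and (p1 iff (p2 and p4))) implies ((p5 or p4) implies (p5 or p1))): β-rule — branch into not ((p5 implies (not p1 iff p4)) and (p1 iff (p2 and p4)))  //  ((p5 or p4) implies (p5 or p1)).
  branch 1 (add not ((p5 implies (not p1 iff p4)) and (p1 iff (p2 and p4)))):
    not ((p5 implies (not p1 iff p4)) and (p1 iff (p2 and p4))): β-rule — branch into not (p5 implies (not p1 iff p4))  //  not (p1 iff (p2 and p4)).
      branch 1.1 (add not (p5 implies (not p1 iff p4))):
        not (p5 implies (not p1 iff p4)): α-rule — add p5, not (not p1 iff p4).
        not (not p1 iff p4): β-rule — branch into not p1, not p4  //  not not p1, p4.
          branch 1.1.1 (add not p1, not p4):
            ○ open, literals {p1=false, p4=false, p5=true}.
          branch 1.1.2 (add not not p1, p4):
            ○ open, literals {p1=true, p4=true, p5=true}.
      branch 1.2 (add not (p1 iff (p2 and p4))):
        not (p1 iff (p2 and p4)): β-rule — branch into p1, not (p2 and p4)  //  not p1, (p2 and p4).
          branch 1.2.1 (add p1, not (p2 and p4)):
            not (p2 and p4): β-rule — branch into not p2  //  not p4.
              branch 1.2.1.1 (add not p2):
                ○ open, literals {p1=true, p2=false}.
              branch 1.2.1.2 (add not p4):
                ○ open, literals {p1=true, p4=false}.
          branch 1.2.2 (add not p1, (p2 and p4)):
            (p2 and p4): α-rule — add p2, p4.
            ○ open, literals {p1=false, p2=true, p4=true}.
  branch 2 (add ((p5 or p4) implies (p5 or p1))):
    ((p5 or p4) implies (p5 or p1)): β-rule — branch into not (p5 or p4)  //  (p5 or p1).
      branch 2.1 (add not (p5 or p4)):
        not (p5 or p4): α-rule — add not p5, not p4.
        ○ open, literals {p4=false, p5=false}.
      branch 2.2 (add (p5 or p1)):
        (p5 or p1): β-rule — branch into p5  //  p1.
          branch 2.2.1 (add p5):
            ○ open, literals {p5=true}.
          branch 2.2.2 (add p1):
            ○ open, literals {p1=true}.
0 branches closed, 8 open.
Each open branch fixes some atoms; the unmentioned ones are free. Counting distinct full assignments: branch {p1=false, p4=false, p5=true} (p2, p3) contributes 4 new; branch {p1=true, p4=true, p5=true} (p2, p3) contributes 4 new; branch {p1=true, p2=false} (p5, p4, p3) contributes 6 new; branch {p1=true, p4=false} (p5, p2, p3) contributes 4 new; branch {p1=false, p2=true, p4=true} (p5, p3) contributes 4 new; branch {p4=false, p5=false} (p2, p1, p3) contributes 4 new; branch {p5=true} (p4, p2, p1, p3) contributes 2 new; branch {p1=true} (p5, p4, p2, p3) contributes 2 new. Total: 30.

30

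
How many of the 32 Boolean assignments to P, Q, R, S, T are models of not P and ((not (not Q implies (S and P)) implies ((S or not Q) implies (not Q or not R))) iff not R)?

8

Initial set: {(not P and ((not (not Q implies (S and P)) implies ((S or not Q) implies (not Q or not R))) iff not R))}.
(not P and ((not (not Q implies (S and P)) implies ((S or not Q) implies (not Q or not R))) iff not R)): α-rule — add not P, ((not (not Q implies (S and P)) implies ((S or not Q) implies (not Q or not R))) iff not R).
((not (not Q implies (S and P)) implies ((S or not Q) implies (not Q or not R))) iff not R): β-rule — branch into (not (not Q implies (S and P)) implies ((S or not Q) implies (not Q or not R))), not R  //  not (not (not Q implies (S and P)) implies ((S or not Q) implies (not Q or not R))), not not R.
  branch 1 (add (not (not Q implies (S and P)) implies ((S or not Q) implies (not Q or not R))), not R):
    (not (not Q implies (S and P)) implies ((S or not Q) implies (not Q or not R))): β-rule — branch into not not (not Q implies (S and P))  //  ((S or not Q) implies (not Q or not R)).
      branch 1.1 (add not not (not Q implies (S and P))):
        not not (not Q implies (S and P)): β-rule — branch into not not Q  //  (S and P).
          branch 1.1.1 (add not not Q):
            ○ open, literals {P=0, Q=1, R=0}.
          branch 1.1.2 (add (S and P)):
            (S and P): α-rule — add S, P.
            × closes — contains both P and not P.
      branch 1.2 (add ((S or not Q) implies (not Q or not R))):
        ((S or not Q) implies (not Q or not R)): β-rule — branch into not (S or not Q)  //  (not Q or not R).
          branch 1.2.1 (add not (S or not Q)):
            not (S or not Q): α-rule — add not S, not not Q.
            ○ open, literals {P=0, Q=1, R=0, S=0}.
          branch 1.2.2 (add (not Q or not R)):
            (not Q or not R): β-rule — branch into not Q  //  not R.
              branch 1.2.2.1 (add not Q):
                ○ open, literals {P=0, Q=0, R=0}.
              branch 1.2.2.2 (add not R):
                ○ open, literals {P=0, R=0}.
  branch 2 (add not (not (not Q implies (S and P)) implies ((S or not Q) implies (not Q or not R))), not not R):
    not (not (not Q implies (S and P)) implies ((S or not Q) implies (not Q or not R))): α-rule — add not (not Q implies (S and P)), not ((S or not Q) implies (not Q or not R)).
    not (not Q implies (S and P)): α-rule — add not Q, not (S and P).
    not ((S or not Q) implies (not Q or not R)): α-rule — add (S or not Q), not (not Q or not R).
    not (not Q or not R): α-rule — add not not Q, not not R.
    × closes — contains both Q and not Q.
2 branches closed, 4 open.
Each open branch fixes some atoms; the unmentioned ones are free. Counting distinct full assignments: branch {P=0, Q=1, R=0} (S, T) contributes 4 new; branch {P=0, Q=1, R=0, S=0} (T) contributes 0 new; branch {P=0, Q=0, R=0} (S, T) contributes 4 new; branch {P=0, R=0} (Q, S, T) contributes 0 new. Total: 8.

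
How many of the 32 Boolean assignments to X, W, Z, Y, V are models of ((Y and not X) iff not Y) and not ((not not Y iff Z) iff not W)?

Initial set: {(((Y and not X) iff not Y) and not ((not not Y iff Z) iff not W))}.
(((Y and not X) iff not Y) and not ((not not Y iff Z) iff not W)): α-rule — add ((Y and not X) iff not Y), not ((not not Y iff Z) iff not W).
((Y and not X) iff not Y): β-rule — branch into (Y and not X), not Y  //  not (Y and not X), not not Y.
  branch 1 (add (Y and not X), not Y):
    (Y and not X): α-rule — add Y, not X.
    × closes — contains both Y and not Y.
  branch 2 (add not (Y and not X), not not Y):
    not ((not not Y iff Z) iff not W): β-rule — branch into (not not Y iff Z), not not W  //  not (not not Y iff Z), not W.
      branch 2.1 (add (not not Y iff Z), not not W):
        not (Y and not X): β-rule — branch into not Y  //  not not X.
          branch 2.1.1 (add not Y):
            × closes — contains both Y and not Y.
          branch 2.1.2 (add not not X):
            (not not Y iff Z): β-rule — branch into not not Y, Z  //  not not not Y, not Z.
              branch 2.1.2.1 (add not not Y, Z):
                not not Y: drop double negation, giving Y.
                ○ open, literals {W=1, X=1, Y=1, Z=1}.
              branch 2.1.2.2 (add not not not Y, not Z):
                not not not Y: drop double negation, giving not Y.
                × closes — contains both Y and not Y.
      branch 2.2 (add not (not not Y iff Z), not W):
        not (Y and not X): β-rule — branch into not Y  //  not not X.
          branch 2.2.1 (add not Y):
            × closes — contains both Y and not Y.
          branch 2.2.2 (add not not X):
            not (not not Y iff Z): β-rule — branch into not not Y, not Z  //  not not not Y, Z.
              branch 2.2.2.1 (add not not Y, not Z):
                not not Y: drop double negation, giving Y.
                ○ open, literals {W=0, X=1, Y=1, Z=0}.
              branch 2.2.2.2 (add not not not Y, Z):
                not not not Y: drop double negation, giving not Y.
                × closes — contains both Y and not Y.
5 branches closed, 2 open.
Each open branch fixes some atoms; the unmentioned ones are free. Counting distinct full assignments: branch {W=1, X=1, Y=1, Z=1} (V) contributes 2 new; branch {W=0, X=1, Y=1, Z=0} (V) contributes 2 new. Total: 4.

4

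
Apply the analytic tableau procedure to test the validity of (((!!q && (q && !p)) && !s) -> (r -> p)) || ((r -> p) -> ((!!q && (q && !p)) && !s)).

Assume the negation and expand:
Initial set: {F ((((!!q && (q && !p)) && !s) -> (r -> p)) || ((r -> p) -> ((!!q && (q && !p)) && !s)))}.
F ((((!!q && (q && !p)) && !s) -> (r -> p)) || ((r -> p) -> ((!!q && (q && !p)) && !s))): α-rule — add F (((!!q && (q && !p)) && !s) -> (r -> p)), F ((r -> p) -> ((!!q && (q && !p)) && !s)).
F (((!!q && (q && !p)) && !s) -> (r -> p)): α-rule — add T ((!!q && (q && !p)) && !s), F (r -> p).
F ((r -> p) -> ((!!q && (q && !p)) && !s)): α-rule — add T (r -> p), F ((!!q && (q && !p)) && !s).
T ((!!q && (q && !p)) && !s): α-rule — add T (!!q && (q && !p)), T !s.
F (r -> p): α-rule — add T r, F p.
T (!!q && (q && !p)): α-rule — add T !!q, T (q && !p).
T !!q: drop double negation, giving T q.
T (q && !p): α-rule — add T q, T !p.
T (r -> p): β-rule — branch into F r  //  T p.
  branch 1 (add F r):
    × closes — contains both r and !r.
  branch 2 (add T p):
    × closes — contains both p and !p.
All 2 branches close.
Every branch closed, so the negation is unsatisfiable and the formula is valid.

Valid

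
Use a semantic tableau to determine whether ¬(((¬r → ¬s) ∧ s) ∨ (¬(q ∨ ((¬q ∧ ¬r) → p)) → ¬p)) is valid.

Not valid

Assume the negation and expand:
Initial set: {¬¬(((¬r → ¬s) ∧ s) ∨ (¬(q ∨ ((¬q ∧ ¬r) → p)) → ¬p))}.
¬¬(((¬r → ¬s) ∧ s) ∨ (¬(q ∨ ((¬q ∧ ¬r) → p)) → ¬p)): β-rule — branch into ((¬r → ¬s) ∧ s)  //  (¬(q ∨ ((¬q ∧ ¬r) → p)) → ¬p).
  branch 1 (add ((¬r → ¬s) ∧ s)):
    ((¬r → ¬s) ∧ s): α-rule — add (¬r → ¬s), s.
    (¬r → ¬s): β-rule — branch into ¬¬r  //  ¬s.
      branch 1.1 (add ¬¬r):
        ○ open, literals {r=true, s=true}.
      branch 1.2 (add ¬s):
        × closes — contains both s and ¬s.
  branch 2 (add (¬(q ∨ ((¬q ∧ ¬r) → p)) → ¬p)):
    (¬(q ∨ ((¬q ∧ ¬r) → p)) → ¬p): β-rule — branch into ¬¬(q ∨ ((¬q ∧ ¬r) → p))  //  ¬p.
      branch 2.1 (add ¬¬(q ∨ ((¬q ∧ ¬r) → p))):
        ¬¬(q ∨ ((¬q ∧ ¬r) → p)): β-rule — branch into q  //  ((¬q ∧ ¬r) → p).
          branch 2.1.1 (add q):
            ○ open, literals {q=true}.
          branch 2.1.2 (add ((¬q ∧ ¬r) → p)):
            ((¬q ∧ ¬r) → p): β-rule — branch into ¬(¬q ∧ ¬r)  //  p.
              branch 2.1.2.1 (add ¬(¬q ∧ ¬r)):
                ¬(¬q ∧ ¬r): β-rule — branch into ¬¬q  //  ¬¬r.
                  branch 2.1.2.1.1 (add ¬¬q):
                    ○ open, literals {q=true}.
                  branch 2.1.2.1.2 (add ¬¬r):
                    ○ open, literals {r=true}.
              branch 2.1.2.2 (add p):
                ○ open, literals {p=true}.
      branch 2.2 (add ¬p):
        ○ open, literals {p=false}.
1 branch closed, 6 open.
An open branch gives a countermodel: r=true, s=true (unmentioned atoms arbitrary); under it the original formula is false.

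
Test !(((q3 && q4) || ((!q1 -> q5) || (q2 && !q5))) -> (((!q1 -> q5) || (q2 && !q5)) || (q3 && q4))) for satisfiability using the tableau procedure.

Unsatisfiable

Initial set: {T !(((q3 && q4) || ((!q1 -> q5) || (q2 && !q5))) -> (((!q1 -> q5) || (q2 && !q5)) || (q3 && q4)))}.
T !(((q3 && q4) || ((!q1 -> q5) || (q2 && !q5))) -> (((!q1 -> q5) || (q2 && !q5)) || (q3 && q4))): α-rule — add T ((q3 && q4) || ((!q1 -> q5) || (q2 && !q5))), F (((!q1 -> q5) || (q2 && !q5)) || (q3 && q4)).
F (((!q1 -> q5) || (q2 && !q5)) || (q3 && q4)): α-rule — add F ((!q1 -> q5) || (q2 && !q5)), F (q3 && q4).
F ((!q1 -> q5) || (q2 && !q5)): α-rule — add F (!q1 -> q5), F (q2 && !q5).
F (!q1 -> q5): α-rule — add T !q1, F q5.
T ((q3 && q4) || ((!q1 -> q5) || (q2 && !q5))): β-rule — branch into T (q3 && q4)  //  T ((!q1 -> q5) || (q2 && !q5)).
  branch 1 (add T (q3 && q4)):
    T (q3 && q4): α-rule — add T q3, T q4.
    F (q3 && q4): β-rule — branch into F q3  //  F q4.
      branch 1.1 (add F q3):
        × closes — contains both q3 and !q3.
      branch 1.2 (add F q4):
        × closes — contains both q4 and !q4.
  branch 2 (add T ((!q1 -> q5) || (q2 && !q5))):
    F (q3 && q4): β-rule — branch into F q3  //  F q4.
      branch 2.1 (add F q3):
        F (q2 && !q5): β-rule — branch into F q2  //  F !q5.
          branch 2.1.1 (add F q2):
            T ((!q1 -> q5) || (q2 && !q5)): β-rule — branch into T (!q1 -> q5)  //  T (q2 && !q5).
              branch 2.1.1.1 (add T (!q1 -> q5)):
                T (!q1 -> q5): β-rule — branch into F !q1  //  T q5.
                  branch 2.1.1.1.1 (add F !q1):
                    × closes — contains both q1 and !q1.
                  branch 2.1.1.1.2 (add T q5):
                    × closes — contains both q5 and !q5.
              branch 2.1.1.2 (add T (q2 && !q5)):
                T (q2 && !q5): α-rule — add T q2, T !q5.
                × closes — contains both q2 and !q2.
          branch 2.1.2 (add F !q5):
            × closes — contains both q5 and !q5.
      branch 2.2 (add F q4):
        F (q2 && !q5): β-rule — branch into F q2  //  F !q5.
          branch 2.2.1 (add F q2):
            T ((!q1 -> q5) || (q2 && !q5)): β-rule — branch into T (!q1 -> q5)  //  T (q2 && !q5).
              branch 2.2.1.1 (add T (!q1 -> q5)):
                T (!q1 -> q5): β-rule — branch into F !q1  //  T q5.
                  branch 2.2.1.1.1 (add F !q1):
                    × closes — contains both q1 and !q1.
                  branch 2.2.1.1.2 (add T q5):
                    × closes — contains both q5 and !q5.
              branch 2.2.1.2 (add T (q2 && !q5)):
                T (q2 && !q5): α-rule — add T q2, T !q5.
                × closes — contains both q2 and !q2.
          branch 2.2.2 (add F !q5):
            × closes — contains both q5 and !q5.
All 10 branches close.
Every branch closed; the formula is unsatisfiable.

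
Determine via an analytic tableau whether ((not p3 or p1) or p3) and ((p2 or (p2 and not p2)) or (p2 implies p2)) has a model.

Satisfiable

Initial set: {T (((not p3 or p1) or p3) and ((p2 or (p2 and not p2)) or (p2 implies p2)))}.
T (((not p3 or p1) or p3) and ((p2 or (p2 and not p2)) or (p2 implies p2))): α-rule — add T ((not p3 or p1) or p3), T ((p2 or (p2 and not p2)) or (p2 implies p2)).
T ((not p3 or p1) or p3): β-rule — branch into T (not p3 or p1)  //  T p3.
  branch 1 (add T (not p3 or p1)):
    T ((p2 or (p2 and not p2)) or (p2 implies p2)): β-rule — branch into T (p2 or (p2 and not p2))  //  T (p2 implies p2).
      branch 1.1 (add T (p2 or (p2 and not p2))):
        T (not p3 or p1): β-rule — branch into T not p3  //  T p1.
          branch 1.1.1 (add T not p3):
            T (p2 or (p2 and not p2)): β-rule — branch into T p2  //  T (p2 and not p2).
              branch 1.1.1.1 (add T p2):
                ○ open, literals {p2=true, p3=false}.
              branch 1.1.1.2 (add T (p2 and not p2)):
                T (p2 and not p2): α-rule — add T p2, T not p2.
                × closes — contains both p2 and not p2.
          branch 1.1.2 (add T p1):
            T (p2 or (p2 and not p2)): β-rule — branch into T p2  //  T (p2 and not p2).
              branch 1.1.2.1 (add T p2):
                ○ open, literals {p1=true, p2=true}.
              branch 1.1.2.2 (add T (p2 and not p2)):
                T (p2 and not p2): α-rule — add T p2, T not p2.
                × closes — contains both p2 and not p2.
      branch 1.2 (add T (p2 implies p2)):
        T (not p3 or p1): β-rule — branch into T not p3  //  T p1.
          branch 1.2.1 (add T not p3):
            T (p2 implies p2): β-rule — branch into F p2  //  T p2.
              branch 1.2.1.1 (add F p2):
                ○ open, literals {p2=false, p3=false}.
              branch 1.2.1.2 (add T p2):
                ○ open, literals {p2=true, p3=false}.
          branch 1.2.2 (add T p1):
            T (p2 implies p2): β-rule — branch into F p2  //  T p2.
              branch 1.2.2.1 (add F p2):
                ○ open, literals {p1=true, p2=false}.
              branch 1.2.2.2 (add T p2):
                ○ open, literals {p1=true, p2=true}.
  branch 2 (add T p3):
    T ((p2 or (p2 and not p2)) or (p2 implies p2)): β-rule — branch into T (p2 or (p2 and not p2))  //  T (p2 implies p2).
      branch 2.1 (add T (p2 or (p2 and not p2))):
        T (p2 or (p2 and not p2)): β-rule — branch into T p2  //  T (p2 and not p2).
          branch 2.1.1 (add T p2):
            ○ open, literals {p2=true, p3=true}.
          branch 2.1.2 (add T (p2 and not p2)):
            T (p2 and not p2): α-rule — add T p2, T not p2.
            × closes — contains both p2 and not p2.
      branch 2.2 (add T (p2 implies p2)):
        T (p2 implies p2): β-rule — branch into F p2  //  T p2.
          branch 2.2.1 (add F p2):
            ○ open, literals {p2=false, p3=true}.
          branch 2.2.2 (add T p2):
            ○ open, literals {p2=true, p3=true}.
3 branches closed, 9 open.
An open branch gives a satisfying assignment: p2=true, p3=false.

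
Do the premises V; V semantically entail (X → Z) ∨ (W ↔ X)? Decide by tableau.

No

Initial set: {V; V; ¬((X → Z) ∨ (W ↔ X))}.
¬((X → Z) ∨ (W ↔ X)): α-rule — add ¬(X → Z), ¬(W ↔ X).
¬(X → Z): α-rule — add X, ¬Z.
¬(W ↔ X): β-rule — branch into W, ¬X  //  ¬W, X.
  branch 1 (add W, ¬X):
    × closes — contains both X and ¬X.
  branch 2 (add ¬W, X):
    ○ open, literals {V=T, W=F, X=T, Z=F}.
1 branch closed, 1 open.
An open branch gives a countermodel: V=T, W=F, X=T, Z=F (unmentioned atoms arbitrary); the premises hold there but the conclusion fails.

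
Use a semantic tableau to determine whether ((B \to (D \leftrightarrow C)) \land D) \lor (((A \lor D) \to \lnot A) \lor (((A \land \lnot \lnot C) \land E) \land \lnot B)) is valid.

Assume the negation and expand:
Initial set: {\lnot (((B \to (D \leftrightarrow C)) \land D) \lor (((A \lor D) \to \lnot A) \lor (((A \land \lnot \lnot C) \land E) \land \lnot B)))}.
\lnot (((B \to (D \leftrightarrow C)) \land D) \lor (((A \lor D) \to \lnot A) \lor (((A \land \lnot \lnot C) \land E) \land \lnot B))): α-rule — add \lnot ((B \to (D \leftrightarrow C)) \land D), \lnot (((A \lor D) \to \lnot A) \lor (((A \land \lnot \lnot C) \land E) \land \lnot B)).
\lnot (((A \lor D) \to \lnot A) \lor (((A \land \lnot \lnot C) \land E) \land \lnot B)): α-rule — add \lnot ((A \lor D) \to \lnot A), \lnot (((A \land \lnot \lnot C) \land E) \land \lnot B).
\lnot ((A \lor D) \to \lnot A): α-rule — add (A \lor D), \lnot \lnot A.
\lnot ((B \to (D \leftrightarrow C)) \land D): β-rule — branch into \lnot (B \to (D \leftrightarrow C))  //  \lnot D.
  branch 1 (add \lnot (B \to (D \leftrightarrow C))):
    \lnot (B \to (D \leftrightarrow C)): α-rule — add B, \lnot (D \leftrightarrow C).
    \lnot (((A \land \lnot \lnot C) \land E) \land \lnot B): β-rule — branch into \lnot ((A \land \lnot \lnot C) \land E)  //  \lnot \lnot B.
      branch 1.1 (add \lnot ((A \land \lnot \lnot C) \land E)):
        (A \lor D): β-rule — branch into A  //  D.
          branch 1.1.1 (add A):
            \lnot (D \leftrightarrow C): β-rule — branch into D, \lnot C  //  \lnot D, C.
              branch 1.1.1.1 (add D, \lnot C):
                \lnot ((A \land \lnot \lnot C) \land E): β-rule — branch into \lnot (A \land \lnot \lnot C)  //  \lnot E.
                  branch 1.1.1.1.1 (add \lnot (A \land \lnot \lnot C)):
                    \lnot (A \land \lnot \lnot C): β-rule — branch into \lnot A  //  \lnot \lnot \lnot C.
                      branch 1.1.1.1.1.1 (add \lnot A):
                        × closes — contains both A and \lnot A.
                      branch 1.1.1.1.1.2 (add \lnot \lnot \lnot C):
                        \lnot \lnot \lnot C: drop double negation, giving \lnot C.
                        ○ open, literals {A=1, B=1, C=0, D=1}.
                  branch 1.1.1.1.2 (add \lnot E):
                    ○ open, literals {A=1, B=1, C=0, D=1, E=0}.
              branch 1.1.1.2 (add \lnot D, C):
                \lnot ((A \land \lnot \lnot C) \land E): β-rule — branch into \lnot (A \land \lnot \lnot C)  //  \lnot E.
                  branch 1.1.1.2.1 (add \lnot (A \land \lnot \lnot C)):
                    \lnot (A \land \lnot \lnot C): β-rule — branch into \lnot A  //  \lnot \lnot \lnot C.
                      branch 1.1.1.2.1.1 (add \lnot A):
                        × closes — contains both A and \lnot A.
                      branch 1.1.1.2.1.2 (add \lnot \lnot \lnot C):
                        \lnot \lnot \lnot C: drop double negation, giving \lnot C.
                        × closes — contains both C and \lnot C.
                  branch 1.1.1.2.2 (add \lnot E):
                    ○ open, literals {A=1, B=1, C=1, D=0, E=0}.
          branch 1.1.2 (add D):
            \lnot (D \leftrightarrow C): β-rule — branch into D, \lnot C  //  \lnot D, C.
              branch 1.1.2.1 (add D, \lnot C):
                \lnot ((A \land \lnot \lnot C) \land E): β-rule — branch into \lnot (A \land \lnot \lnot C)  //  \lnot E.
                  branch 1.1.2.1.1 (add \lnot (A \land \lnot \lnot C)):
                    \lnot (A \land \lnot \lnot C): β-rule — branch into \lnot A  //  \lnot \lnot \lnot C.
                      branch 1.1.2.1.1.1 (add \lnot A):
                        × closes — contains both A and \lnot A.
                      branch 1.1.2.1.1.2 (add \lnot \lnot \lnot C):
                        \lnot \lnot \lnot C: drop double negation, giving \lnot C.
                        ○ open, literals {A=1, B=1, C=0, D=1}.
                  branch 1.1.2.1.2 (add \lnot E):
                    ○ open, literals {A=1, B=1, C=0, D=1, E=0}.
              branch 1.1.2.2 (add \lnot D, C):
                × closes — contains both D and \lnot D.
      branch 1.2 (add \lnot \lnot B):
        (A \lor D): β-rule — branch into A  //  D.
          branch 1.2.1 (add A):
            \lnot (D \leftrightarrow C): β-rule — branch into D, \lnot C  //  \lnot D, C.
              branch 1.2.1.1 (add D, \lnot C):
                ○ open, literals {A=1, B=1, C=0, D=1}.
              branch 1.2.1.2 (add \lnot D, C):
                ○ open, literals {A=1, B=1, C=1, D=0}.
          branch 1.2.2 (add D):
            \lnot (D \leftrightarrow C): β-rule — branch into D, \lnot C  //  \lnot D, C.
              branch 1.2.2.1 (add D, \lnot C):
                ○ open, literals {A=1, B=1, C=0, D=1}.
              branch 1.2.2.2 (add \lnot D, C):
                × closes — contains both D and \lnot D.
  branch 2 (add \lnot D):
    \lnot (((A \land \lnot \lnot C) \land E) \land \lnot B): β-rule — branch into \lnot ((A \land \lnot \lnot C) \land E)  //  \lnot \lnot B.
      branch 2.1 (add \lnot ((A \land \lnot \lnot C) \land E)):
        (A \lor D): β-rule — branch into A  //  D.
          branch 2.1.1 (add A):
            \lnot ((A \land \lnot \lnot C) \land E): β-rule — branch into \lnot (A \land \lnot \lnot C)  //  \lnot E.
              branch 2.1.1.1 (add \lnot (A \land \lnot \lnot C)):
                \lnot (A \land \lnot \lnot C): β-rule — branch into \lnot A  //  \lnot \lnot \lnot C.
                  branch 2.1.1.1.1 (add \lnot A):
                    × closes — contains both A and \lnot A.
                  branch 2.1.1.1.2 (add \lnot \lnot \lnot C):
                    \lnot \lnot \lnot C: drop double negation, giving \lnot C.
                    ○ open, literals {A=1, C=0, D=0}.
              branch 2.1.1.2 (add \lnot E):
                ○ open, literals {A=1, D=0, E=0}.
          branch 2.1.2 (add D):
            × closes — contains both D and \lnot D.
      branch 2.2 (add \lnot \lnot B):
        (A \lor D): β-rule — branch into A  //  D.
          branch 2.2.1 (add A):
            ○ open, literals {A=1, B=1, D=0}.
          branch 2.2.2 (add D):
            × closes — contains both D and \lnot D.
9 branches closed, 11 open.
An open branch gives a countermodel: A=1, B=1, C=0, D=1 (unmentioned atoms arbitrary); under it the original formula is false.

Not valid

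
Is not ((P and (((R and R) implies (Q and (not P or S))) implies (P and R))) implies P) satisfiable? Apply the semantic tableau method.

Initial set: {not ((P and (((R and R) implies (Q and (not P or S))) implies (P and R))) implies P)}.
not ((P and (((R and R) implies (Q and (not P or S))) implies (P and R))) implies P): α-rule — add (P and (((R and R) implies (Q and (not P or S))) implies (P and R))), not P.
(P and (((R and R) implies (Q and (not P or S))) implies (P and R))): α-rule — add P, (((R and R) implies (Q and (not P or S))) implies (P and R)).
× closes — contains both P and not P.
All 1 branch closes.
Every branch closed; the formula is unsatisfiable.

Unsatisfiable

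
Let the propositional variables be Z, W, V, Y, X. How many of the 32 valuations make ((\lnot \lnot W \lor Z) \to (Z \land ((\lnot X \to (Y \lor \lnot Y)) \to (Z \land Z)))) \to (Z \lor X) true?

28

Initial set: {(((\lnot \lnot W \lor Z) \to (Z \land ((\lnot X \to (Y \lor \lnot Y)) \to (Z \land Z)))) \to (Z \lor X))}.
(((\lnot \lnot W \lor Z) \to (Z \land ((\lnot X \to (Y \lor \lnot Y)) \to (Z \land Z)))) \to (Z \lor X)): β-rule — branch into \lnot ((\lnot \lnot W \lor Z) \to (Z \land ((\lnot X \to (Y \lor \lnot Y)) \to (Z \land Z))))  //  (Z \lor X).
  branch 1 (add \lnot ((\lnot \lnot W \lor Z) \to (Z \land ((\lnot X \to (Y \lor \lnot Y)) \to (Z \land Z))))):
    \lnot ((\lnot \lnot W \lor Z) \to (Z \land ((\lnot X \to (Y \lor \lnot Y)) \to (Z \land Z)))): α-rule — add (\lnot \lnot W \lor Z), \lnot (Z \land ((\lnot X \to (Y \lor \lnot Y)) \to (Z \land Z))).
    (\lnot \lnot W \lor Z): β-rule — branch into \lnot \lnot W  //  Z.
      branch 1.1 (add \lnot \lnot W):
        \lnot \lnot W: drop double negation, giving W.
        \lnot (Z \land ((\lnot X \to (Y \lor \lnot Y)) \to (Z \land Z))): β-rule — branch into \lnot Z  //  \lnot ((\lnot X \to (Y \lor \lnot Y)) \to (Z \land Z)).
          branch 1.1.1 (add \lnot Z):
            ○ open, literals {W=1, Z=0}.
          branch 1.1.2 (add \lnot ((\lnot X \to (Y \lor \lnot Y)) \to (Z \land Z))):
            \lnot ((\lnot X \to (Y \lor \lnot Y)) \to (Z \land Z)): α-rule — add (\lnot X \to (Y \lor \lnot Y)), \lnot (Z \land Z).
            (\lnot X \to (Y \lor \lnot Y)): β-rule — branch into \lnot \lnot X  //  (Y \lor \lnot Y).
              branch 1.1.2.1 (add \lnot \lnot X):
                \lnot (Z \land Z): β-rule — branch into \lnot Z  //  \lnot Z.
                  branch 1.1.2.1.1 (add \lnot Z):
                    ○ open, literals {W=1, X=1, Z=0}.
                  branch 1.1.2.1.2 (add \lnot Z):
                    ○ open, literals {W=1, X=1, Z=0}.
              branch 1.1.2.2 (add (Y \lor \lnot Y)):
                \lnot (Z \land Z): β-rule — branch into \lnot Z  //  \lnot Z.
                  branch 1.1.2.2.1 (add \lnot Z):
                    (Y \lor \lnot Y): β-rule — branch into Y  //  \lnot Y.
                      branch 1.1.2.2.1.1 (add Y):
                        ○ open, literals {W=1, Y=1, Z=0}.
                      branch 1.1.2.2.1.2 (add \lnot Y):
                        ○ open, literals {W=1, Y=0, Z=0}.
                  branch 1.1.2.2.2 (add \lnot Z):
                    (Y \lor \lnot Y): β-rule — branch into Y  //  \lnot Y.
                      branch 1.1.2.2.2.1 (add Y):
                        ○ open, literals {W=1, Y=1, Z=0}.
                      branch 1.1.2.2.2.2 (add \lnot Y):
                        ○ open, literals {W=1, Y=0, Z=0}.
      branch 1.2 (add Z):
        \lnot (Z \land ((\lnot X \to (Y \lor \lnot Y)) \to (Z \land Z))): β-rule — branch into \lnot Z  //  \lnot ((\lnot X \to (Y \lor \lnot Y)) \to (Z \land Z)).
          branch 1.2.1 (add \lnot Z):
            × closes — contains both Z and \lnot Z.
          branch 1.2.2 (add \lnot ((\lnot X \to (Y \lor \lnot Y)) \to (Z \land Z))):
            \lnot ((\lnot X \to (Y \lor \lnot Y)) \to (Z \land Z)): α-rule — add (\lnot X \to (Y \lor \lnot Y)), \lnot (Z \land Z).
            (\lnot X \to (Y \lor \lnot Y)): β-rule — branch into \lnot \lnot X  //  (Y \lor \lnot Y).
              branch 1.2.2.1 (add \lnot \lnot X):
                \lnot (Z \land Z): β-rule — branch into \lnot Z  //  \lnot Z.
                  branch 1.2.2.1.1 (add \lnot Z):
                    × closes — contains both Z and \lnot Z.
                  branch 1.2.2.1.2 (add \lnot Z):
                    × closes — contains both Z and \lnot Z.
              branch 1.2.2.2 (add (Y \lor \lnot Y)):
                \lnot (Z \land Z): β-rule — branch into \lnot Z  //  \lnot Z.
                  branch 1.2.2.2.1 (add \lnot Z):
                    × closes — contains both Z and \lnot Z.
                  branch 1.2.2.2.2 (add \lnot Z):
                    × closes — contains both Z and \lnot Z.
  branch 2 (add (Z \lor X)):
    (Z \lor X): β-rule — branch into Z  //  X.
      branch 2.1 (add Z):
        ○ open, literals {Z=1}.
      branch 2.2 (add X):
        ○ open, literals {X=1}.
5 branches closed, 9 open.
Each open branch fixes some atoms; the unmentioned ones are free. Counting distinct full assignments: branch {W=1, Z=0} (V, Y, X) contributes 8 new; branch {W=1, X=1, Z=0} (V, Y) contributes 0 new; branch {W=1, X=1, Z=0} (V, Y) contributes 0 new; branch {W=1, Y=1, Z=0} (V, X) contributes 0 new; branch {W=1, Y=0, Z=0} (V, X) contributes 0 new; branch {W=1, Y=1, Z=0} (V, X) contributes 0 new; branch {W=1, Y=0, Z=0} (V, X) contributes 0 new; branch {Z=1} (W, V, Y, X) contributes 16 new; branch {X=1} (Z, W, V, Y) contributes 4 new. Total: 28.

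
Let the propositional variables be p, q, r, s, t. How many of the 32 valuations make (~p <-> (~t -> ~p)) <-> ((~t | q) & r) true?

16

Initial set: {((~p <-> (~t -> ~p)) <-> ((~t | q) & r))}.
((~p <-> (~t -> ~p)) <-> ((~t | q) & r)): β-rule — branch into (~p <-> (~t -> ~p)), ((~t | q) & r)  //  ~(~p <-> (~t -> ~p)), ~((~t | q) & r).
  branch 1 (add (~p <-> (~t -> ~p)), ((~t | q) & r)):
    ((~t | q) & r): α-rule — add (~t | q), r.
    (~p <-> (~t -> ~p)): β-rule — branch into ~p, (~t -> ~p)  //  ~~p, ~(~t -> ~p).
      branch 1.1 (add ~p, (~t -> ~p)):
        (~t | q): β-rule — branch into ~t  //  q.
          branch 1.1.1 (add ~t):
            (~t -> ~p): β-rule — branch into ~~t  //  ~p.
              branch 1.1.1.1 (add ~~t):
                × closes — contains both t and ~t.
              branch 1.1.1.2 (add ~p):
                ○ open, literals {p=F, r=T, t=F}.
          branch 1.1.2 (add q):
            (~t -> ~p): β-rule — branch into ~~t  //  ~p.
              branch 1.1.2.1 (add ~~t):
                ○ open, literals {p=F, q=T, r=T, t=T}.
              branch 1.1.2.2 (add ~p):
                ○ open, literals {p=F, q=T, r=T}.
      branch 1.2 (add ~~p, ~(~t -> ~p)):
        ~(~t -> ~p): α-rule — add ~t, ~~p.
        (~t | q): β-rule — branch into ~t  //  q.
          branch 1.2.1 (add ~t):
            ○ open, literals {p=T, r=T, t=F}.
          branch 1.2.2 (add q):
            ○ open, literals {p=T, q=T, r=T, t=F}.
  branch 2 (add ~(~p <-> (~t -> ~p)), ~((~t | q) & r)):
    ~(~p <-> (~t -> ~p)): β-rule — branch into ~p, ~(~t -> ~p)  //  ~~p, (~t -> ~p).
      branch 2.1 (add ~p, ~(~t -> ~p)):
        ~(~t -> ~p): α-rule — add ~t, ~~p.
        × closes — contains both p and ~p.
      branch 2.2 (add ~~p, (~t -> ~p)):
        ~((~t | q) & r): β-rule — branch into ~(~t | q)  //  ~r.
          branch 2.2.1 (add ~(~t | q)):
            ~(~t | q): α-rule — add ~~t, ~q.
            (~t -> ~p): β-rule — branch into ~~t  //  ~p.
              branch 2.2.1.1 (add ~~t):
                ○ open, literals {p=T, q=F, t=T}.
              branch 2.2.1.2 (add ~p):
                × closes — contains both p and ~p.
          branch 2.2.2 (add ~r):
            (~t -> ~p): β-rule — branch into ~~t  //  ~p.
              branch 2.2.2.1 (add ~~t):
                ○ open, literals {p=T, r=F, t=T}.
              branch 2.2.2.2 (add ~p):
                × closes — contains both p and ~p.
4 branches closed, 7 open.
Each open branch fixes some atoms; the unmentioned ones are free. Counting distinct full assignments: branch {p=F, r=T, t=F} (q, s) contributes 4 new; branch {p=F, q=T, r=T, t=T} (s) contributes 2 new; branch {p=F, q=T, r=T} (s, t) contributes 0 new; branch {p=T, r=T, t=F} (q, s) contributes 4 new; branch {p=T, q=T, r=T, t=F} (s) contributes 0 new; branch {p=T, q=F, t=T} (r, s) contributes 4 new; branch {p=T, r=F, t=T} (q, s) contributes 2 new. Total: 16.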